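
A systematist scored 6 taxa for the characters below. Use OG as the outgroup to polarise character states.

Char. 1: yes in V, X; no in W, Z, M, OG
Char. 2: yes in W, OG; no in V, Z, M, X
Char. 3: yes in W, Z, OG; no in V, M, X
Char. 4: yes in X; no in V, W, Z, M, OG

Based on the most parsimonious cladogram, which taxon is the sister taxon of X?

V

Character polarity is set by the outgroup: the derived state is whichever differs from the outgroup's state, so for Char. 2, Char. 3 the derived state is 'no', and for the remaining characters it is 'yes'.
Char. 1: derived state 'yes' in V and X only — synapomorphy for {V, X}.
Char. 2: derived state 'no' in M, V, X, and Z only — synapomorphy for {M, V, X, Z}.
Char. 3: derived state 'no' in M, V, and X only — synapomorphy for {M, V, X}.
Char. 4 (derived state 'yes') is unique to X (autapomorphy; uninformative for grouping).
Most parsimonious ingroup topology: (((M,(V,X)),Z),W).
X and V form a cherry on this tree, so they are sister taxa.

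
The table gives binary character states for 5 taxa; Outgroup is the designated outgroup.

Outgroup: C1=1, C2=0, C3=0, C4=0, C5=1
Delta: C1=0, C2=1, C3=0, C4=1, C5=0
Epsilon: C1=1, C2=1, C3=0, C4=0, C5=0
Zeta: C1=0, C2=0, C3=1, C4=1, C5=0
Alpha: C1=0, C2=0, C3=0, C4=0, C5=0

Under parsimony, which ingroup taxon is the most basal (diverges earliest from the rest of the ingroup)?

Character polarity is set by the outgroup: the derived state is whichever differs from the outgroup's state, so for C1, C5 the derived state is '0', and for the remaining characters it is '1'.
C1: derived state '0' in Alpha, Delta, and Zeta only — synapomorphy for {Alpha, Delta, Zeta}.
C2 (state '1') occurs in Delta and Epsilon but conflicts with the nesting implied by the other characters — most parsimoniously interpreted as homoplasy.
C3 (derived state '1') is unique to Zeta (autapomorphy; uninformative for grouping).
C4 (derived state '1') is shared by Delta and Zeta — a synapomorphy uniting that clade.
C5 (derived state '0') is shared by all ingroup taxa — unites the whole ingroup.
Most parsimonious ingroup topology: (((Delta,Zeta),Alpha),Epsilon).
Epsilon is sister to the clade containing all other ingroup taxa, so it is the earliest-diverging (most basal) ingroup lineage.

Epsilon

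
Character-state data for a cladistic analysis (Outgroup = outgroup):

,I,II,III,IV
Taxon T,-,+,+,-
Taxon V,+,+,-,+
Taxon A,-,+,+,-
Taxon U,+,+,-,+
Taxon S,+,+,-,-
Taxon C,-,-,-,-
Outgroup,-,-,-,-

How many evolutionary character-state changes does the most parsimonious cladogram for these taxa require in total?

4

The outgroup has state '-' for every character, so '+' is the derived state throughout.
Only Taxon S, Taxon U, and Taxon V show the derived state '+' for I, supporting them as a clade.
II: derived state '+' in Taxon A, Taxon S, Taxon T, Taxon U, and Taxon V only — synapomorphy for {Taxon A, Taxon S, Taxon T, Taxon U, Taxon V}.
III: derived state '+' in Taxon A and Taxon T only — synapomorphy for {Taxon A, Taxon T}.
IV (derived state '+') is shared by Taxon U and Taxon V — a synapomorphy uniting that clade.
Most parsimonious ingroup topology: (((Taxon T,Taxon A),((Taxon V,Taxon U),Taxon S)),Taxon C).
Changes per character on this tree: I: 1; II: 1; III: 1; IV: 1.
Total = 4.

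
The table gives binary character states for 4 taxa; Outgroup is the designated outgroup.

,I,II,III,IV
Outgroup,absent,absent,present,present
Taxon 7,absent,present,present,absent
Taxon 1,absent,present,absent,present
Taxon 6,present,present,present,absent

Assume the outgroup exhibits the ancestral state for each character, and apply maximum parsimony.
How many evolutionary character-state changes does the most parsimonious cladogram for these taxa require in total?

4

Character polarity is set by the outgroup: the derived state is whichever differs from the outgroup's state, so for III, IV the derived state is 'absent', and for the remaining characters it is 'present'.
I (derived state 'present') is unique to Taxon 6 (autapomorphy; uninformative for grouping).
All ingroup taxa share the derived state 'present' for II; it defines the ingroup but does not resolve relationships within it.
III (derived state 'absent') is unique to Taxon 1 (autapomorphy; uninformative for grouping).
Only Taxon 6 and Taxon 7 show the derived state 'absent' for IV, supporting them as a clade.
Most parsimonious ingroup topology: ((Taxon 7,Taxon 6),Taxon 1).
Changes per character on this tree: I: 1; II: 1; III: 1; IV: 1.
Total = 4.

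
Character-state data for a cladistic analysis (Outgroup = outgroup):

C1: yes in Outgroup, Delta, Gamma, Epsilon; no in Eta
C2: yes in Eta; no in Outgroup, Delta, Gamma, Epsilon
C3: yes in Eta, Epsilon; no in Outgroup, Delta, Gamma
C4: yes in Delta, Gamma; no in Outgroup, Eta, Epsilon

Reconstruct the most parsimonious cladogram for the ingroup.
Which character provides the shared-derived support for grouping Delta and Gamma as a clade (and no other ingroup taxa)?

Character polarity is set by the outgroup: the derived state is whichever differs from the outgroup's state, so for C1 the derived state is 'no', and for the remaining characters it is 'yes'.
C1 (derived state 'no') is unique to Eta (autapomorphy; uninformative for grouping).
C2: derived state 'yes' in Eta only — an autapomorphy, so it tells us nothing about relationships among taxa.
C3 (derived state 'yes') is shared by Epsilon and Eta — a synapomorphy uniting that clade.
Only Delta and Gamma show the derived state 'yes' for C4, supporting them as a clade.
Most parsimonious ingroup topology: ((Delta,Gamma),(Eta,Epsilon)).
The clade {Delta, Gamma} is supported by C4: its derived state 'yes' occurs in exactly those taxa and in no other taxon (including the outgroup).

C4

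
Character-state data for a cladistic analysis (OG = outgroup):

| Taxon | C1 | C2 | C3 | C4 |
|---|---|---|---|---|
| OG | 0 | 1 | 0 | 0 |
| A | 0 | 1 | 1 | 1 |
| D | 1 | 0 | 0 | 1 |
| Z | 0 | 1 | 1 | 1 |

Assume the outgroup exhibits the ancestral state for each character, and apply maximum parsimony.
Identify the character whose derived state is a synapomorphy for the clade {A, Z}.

C3

Character polarity is set by the outgroup: the derived state is whichever differs from the outgroup's state, so for C2 the derived state is '0', and for the remaining characters it is '1'.
C1 (derived state '1') is unique to D (autapomorphy; uninformative for grouping).
C2 (derived state '0') is unique to D (autapomorphy; uninformative for grouping).
C3: derived state '1' in A and Z only — synapomorphy for {A, Z}.
C4 (derived state '1') is shared by all ingroup taxa — unites the whole ingroup.
Most parsimonious ingroup topology: ((A,Z),D).
The clade {A, Z} is supported by C3: its derived state '1' occurs in exactly those taxa and in no other taxon (including the outgroup).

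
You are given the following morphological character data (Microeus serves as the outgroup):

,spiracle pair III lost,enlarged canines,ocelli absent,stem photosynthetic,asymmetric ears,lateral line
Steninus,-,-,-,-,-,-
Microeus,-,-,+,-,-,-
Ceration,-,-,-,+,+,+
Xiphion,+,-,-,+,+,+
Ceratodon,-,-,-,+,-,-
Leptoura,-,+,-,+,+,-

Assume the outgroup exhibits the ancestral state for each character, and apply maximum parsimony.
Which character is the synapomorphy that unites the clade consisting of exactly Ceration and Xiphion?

Character polarity is set by the outgroup: the derived state is whichever differs from the outgroup's state, so for ocelli absent the derived state is '-', and for the remaining characters it is '+'.
spiracle pair III lost (derived state '+') is unique to Xiphion (autapomorphy; uninformative for grouping).
enlarged canines (derived state '+') is unique to Leptoura (autapomorphy; uninformative for grouping).
ocelli absent (derived state '-') is shared by all ingroup taxa — unites the whole ingroup.
Only Ceration, Ceratodon, Leptoura, and Xiphion show the derived state '+' for stem photosynthetic, supporting them as a clade.
asymmetric ears (derived state '+') is shared by Ceration, Leptoura, and Xiphion — a synapomorphy uniting that clade.
Only Ceration and Xiphion show the derived state '+' for lateral line, supporting them as a clade.
Most parsimonious ingroup topology: ((((Xiphion,Ceration),Leptoura),Ceratodon),Steninus).
The clade {Ceration, Xiphion} is supported by lateral line: its derived state '+' occurs in exactly those taxa and in no other taxon (including the outgroup).

lateral line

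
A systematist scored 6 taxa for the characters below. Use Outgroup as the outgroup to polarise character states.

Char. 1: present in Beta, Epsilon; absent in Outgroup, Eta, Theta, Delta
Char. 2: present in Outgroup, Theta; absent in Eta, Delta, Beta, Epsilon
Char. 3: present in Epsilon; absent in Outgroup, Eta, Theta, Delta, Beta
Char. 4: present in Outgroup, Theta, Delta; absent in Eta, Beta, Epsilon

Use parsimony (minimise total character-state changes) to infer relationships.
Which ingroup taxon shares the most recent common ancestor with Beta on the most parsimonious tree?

Character polarity is set by the outgroup: the derived state is whichever differs from the outgroup's state, so for Char. 2, Char. 4 the derived state is 'absent', and for the remaining characters it is 'present'.
Char. 1: derived state 'present' in Beta and Epsilon only — synapomorphy for {Beta, Epsilon}.
Char. 2: derived state 'absent' in Beta, Delta, Epsilon, and Eta only — synapomorphy for {Beta, Delta, Epsilon, Eta}.
Char. 3 (derived state 'present') is unique to Epsilon (autapomorphy; uninformative for grouping).
Char. 4: derived state 'absent' in Beta, Epsilon, and Eta only — synapomorphy for {Beta, Epsilon, Eta}.
Most parsimonious ingroup topology: (((Eta,(Beta,Epsilon)),Delta),Theta).
Beta and Epsilon form a cherry on this tree, so they are sister taxa.

Epsilon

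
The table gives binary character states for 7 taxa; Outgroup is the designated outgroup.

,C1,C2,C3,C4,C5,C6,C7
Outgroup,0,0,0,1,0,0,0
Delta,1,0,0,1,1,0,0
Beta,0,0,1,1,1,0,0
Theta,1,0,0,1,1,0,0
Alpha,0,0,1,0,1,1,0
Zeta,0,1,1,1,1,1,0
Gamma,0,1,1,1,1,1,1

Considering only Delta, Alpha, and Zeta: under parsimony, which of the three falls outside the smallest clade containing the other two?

Character polarity is set by the outgroup: the derived state is whichever differs from the outgroup's state, so for C4 the derived state is '0', and for the remaining characters it is '1'.
Only Delta and Theta show the derived state '1' for C1, supporting them as a clade.
C2 (derived state '1') is shared by Gamma and Zeta — a synapomorphy uniting that clade.
C3: derived state '1' in Alpha, Beta, Gamma, and Zeta only — synapomorphy for {Alpha, Beta, Gamma, Zeta}.
C4 (derived state '0') is unique to Alpha (autapomorphy; uninformative for grouping).
C5 (derived state '1') is shared by all ingroup taxa — unites the whole ingroup.
C6: derived state '1' in Alpha, Gamma, and Zeta only — synapomorphy for {Alpha, Gamma, Zeta}.
C7 (derived state '1') is unique to Gamma (autapomorphy; uninformative for grouping).
Most parsimonious ingroup topology: ((Delta,Theta),(Beta,(Alpha,(Zeta,Gamma)))).
Zeta and Alpha share a more recent common ancestor with each other than either does with Delta, so Delta is the least closely related of the three.

Delta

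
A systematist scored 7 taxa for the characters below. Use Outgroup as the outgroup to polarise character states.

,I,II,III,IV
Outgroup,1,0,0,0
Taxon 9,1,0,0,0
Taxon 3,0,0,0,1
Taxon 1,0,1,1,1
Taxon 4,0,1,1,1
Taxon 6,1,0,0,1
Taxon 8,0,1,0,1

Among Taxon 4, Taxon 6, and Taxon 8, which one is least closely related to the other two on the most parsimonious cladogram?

Character polarity is set by the outgroup: the derived state is whichever differs from the outgroup's state, so for I the derived state is '0', and for the remaining characters it is '1'.
I (derived state '0') is shared by Taxon 1, Taxon 3, Taxon 4, and Taxon 8 — a synapomorphy uniting that clade.
Only Taxon 1, Taxon 4, and Taxon 8 show the derived state '1' for II, supporting them as a clade.
III (derived state '1') is shared by Taxon 1 and Taxon 4 — a synapomorphy uniting that clade.
IV (derived state '1') is shared by Taxon 1, Taxon 3, Taxon 4, Taxon 6, and Taxon 8 — a synapomorphy uniting that clade.
Most parsimonious ingroup topology: ((Taxon 6,(Taxon 3,((Taxon 1,Taxon 4),Taxon 8))),Taxon 9).
Taxon 4 and Taxon 8 share a more recent common ancestor with each other than either does with Taxon 6, so Taxon 6 is the least closely related of the three.

Taxon 6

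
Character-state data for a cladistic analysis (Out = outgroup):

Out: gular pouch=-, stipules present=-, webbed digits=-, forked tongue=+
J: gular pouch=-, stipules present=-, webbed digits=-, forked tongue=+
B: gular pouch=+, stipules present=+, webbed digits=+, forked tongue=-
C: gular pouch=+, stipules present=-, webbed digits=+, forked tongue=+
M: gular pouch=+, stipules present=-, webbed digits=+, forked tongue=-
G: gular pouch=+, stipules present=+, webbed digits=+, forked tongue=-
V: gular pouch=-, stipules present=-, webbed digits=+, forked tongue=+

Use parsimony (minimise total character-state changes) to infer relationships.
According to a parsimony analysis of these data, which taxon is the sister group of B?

G

Character polarity is set by the outgroup: the derived state is whichever differs from the outgroup's state, so for forked tongue the derived state is '-', and for the remaining characters it is '+'.
Only B, C, G, and M show the derived state '+' for gular pouch, supporting them as a clade.
stipules present: derived state '+' in B and G only — synapomorphy for {B, G}.
Only B, C, G, M, and V show the derived state '+' for webbed digits, supporting them as a clade.
forked tongue: derived state '-' in B, G, and M only — synapomorphy for {B, G, M}.
Most parsimonious ingroup topology: (J,((((B,G),M),C),V)).
B and G form a cherry on this tree, so they are sister taxa.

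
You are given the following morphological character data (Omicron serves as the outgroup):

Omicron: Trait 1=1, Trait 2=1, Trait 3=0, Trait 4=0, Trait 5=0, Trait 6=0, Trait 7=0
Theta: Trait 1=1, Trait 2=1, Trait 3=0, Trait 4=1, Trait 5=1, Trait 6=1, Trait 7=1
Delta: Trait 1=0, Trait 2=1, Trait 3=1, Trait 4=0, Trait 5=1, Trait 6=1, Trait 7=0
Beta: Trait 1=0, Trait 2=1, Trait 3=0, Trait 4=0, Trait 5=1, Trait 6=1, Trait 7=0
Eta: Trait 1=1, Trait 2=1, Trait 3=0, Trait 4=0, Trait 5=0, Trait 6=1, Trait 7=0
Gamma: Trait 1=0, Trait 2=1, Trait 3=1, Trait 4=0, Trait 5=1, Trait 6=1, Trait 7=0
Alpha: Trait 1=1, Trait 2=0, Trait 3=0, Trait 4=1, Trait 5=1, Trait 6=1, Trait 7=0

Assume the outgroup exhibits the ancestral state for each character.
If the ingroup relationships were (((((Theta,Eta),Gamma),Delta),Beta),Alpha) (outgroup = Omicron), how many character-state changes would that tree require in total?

Map each character onto (((((Theta,Eta),Gamma),Delta),Beta),Alpha) (rooted by Omicron) and count the minimum state changes it requires (Fitch parsimony):
Trait 1: 2; Trait 2: 1; Trait 3: 2; Trait 4: 2; Trait 5: 2; Trait 6: 1; Trait 7: 1.
Total tree length = 11.

11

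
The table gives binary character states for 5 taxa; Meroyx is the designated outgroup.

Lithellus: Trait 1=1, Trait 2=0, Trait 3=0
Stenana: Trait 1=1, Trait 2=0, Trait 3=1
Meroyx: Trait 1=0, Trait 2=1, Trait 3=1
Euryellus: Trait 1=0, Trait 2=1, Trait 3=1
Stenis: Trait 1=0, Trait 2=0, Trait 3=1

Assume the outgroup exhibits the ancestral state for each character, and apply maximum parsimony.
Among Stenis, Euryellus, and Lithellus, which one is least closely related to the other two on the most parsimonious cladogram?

Euryellus

Character polarity is set by the outgroup: the derived state is whichever differs from the outgroup's state, so for Trait 2, Trait 3 the derived state is '0', and for the remaining characters it is '1'.
Trait 1 (derived state '1') is shared by Lithellus and Stenana — a synapomorphy uniting that clade.
Trait 2 (derived state '0') is shared by Lithellus, Stenana, and Stenis — a synapomorphy uniting that clade.
Trait 3 (derived state '0') is unique to Lithellus (autapomorphy; uninformative for grouping).
Most parsimonious ingroup topology: ((Stenis,(Stenana,Lithellus)),Euryellus).
Lithellus and Stenis share a more recent common ancestor with each other than either does with Euryellus, so Euryellus is the least closely related of the three.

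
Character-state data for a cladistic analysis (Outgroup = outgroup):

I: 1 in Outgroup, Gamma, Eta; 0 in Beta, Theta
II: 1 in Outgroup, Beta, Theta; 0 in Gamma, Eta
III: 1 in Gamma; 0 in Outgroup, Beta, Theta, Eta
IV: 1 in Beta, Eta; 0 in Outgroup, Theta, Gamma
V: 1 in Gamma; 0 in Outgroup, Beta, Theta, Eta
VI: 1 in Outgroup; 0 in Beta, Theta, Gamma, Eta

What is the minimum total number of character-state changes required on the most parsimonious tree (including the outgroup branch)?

Character polarity is set by the outgroup: the derived state is whichever differs from the outgroup's state, so for I, II, VI the derived state is '0', and for the remaining characters it is '1'.
I (derived state '0') is shared by Beta and Theta — a synapomorphy uniting that clade.
II (derived state '0') is shared by Eta and Gamma — a synapomorphy uniting that clade.
III: derived state '1' in Gamma only — an autapomorphy, so it tells us nothing about relationships among taxa.
IV groups Beta and Eta, which is incompatible with the clades supported by the remaining characters; treating it as convergent (homoplasy) costs fewer steps than any alternative tree.
V (derived state '1') is unique to Gamma (autapomorphy; uninformative for grouping).
VI (derived state '0') is shared by all ingroup taxa — unites the whole ingroup.
Most parsimonious ingroup topology: ((Beta,Theta),(Gamma,Eta)).
Changes per character on this tree: I: 1; II: 1; III: 1; IV: 2; V: 1; VI: 1.
Total = 7.

7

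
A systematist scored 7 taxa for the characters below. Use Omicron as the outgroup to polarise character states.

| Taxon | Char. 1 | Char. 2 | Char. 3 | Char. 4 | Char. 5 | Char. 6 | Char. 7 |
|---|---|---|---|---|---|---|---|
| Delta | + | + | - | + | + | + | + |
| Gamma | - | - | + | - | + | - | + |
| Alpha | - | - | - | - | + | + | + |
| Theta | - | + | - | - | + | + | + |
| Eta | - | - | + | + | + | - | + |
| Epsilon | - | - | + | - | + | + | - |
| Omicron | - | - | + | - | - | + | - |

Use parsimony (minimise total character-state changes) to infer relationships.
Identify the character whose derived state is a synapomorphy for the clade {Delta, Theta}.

Char. 2

Character polarity is set by the outgroup: the derived state is whichever differs from the outgroup's state, so for Char. 3, Char. 6 the derived state is '-', and for the remaining characters it is '+'.
Char. 1 (derived state '+') is unique to Delta (autapomorphy; uninformative for grouping).
Char. 2 (derived state '+') is shared by Delta and Theta — a synapomorphy uniting that clade.
Only Alpha, Delta, and Theta show the derived state '-' for Char. 3, supporting them as a clade.
Char. 4 (state '+') occurs in Delta and Eta but conflicts with the nesting implied by the other characters — most parsimoniously interpreted as homoplasy.
All ingroup taxa share the derived state '+' for Char. 5; it defines the ingroup but does not resolve relationships within it.
Char. 6: derived state '-' in Eta and Gamma only — synapomorphy for {Eta, Gamma}.
Char. 7: derived state '+' in Alpha, Delta, Eta, Gamma, and Theta only — synapomorphy for {Alpha, Delta, Eta, Gamma, Theta}.
Most parsimonious ingroup topology: (((Alpha,(Delta,Theta)),(Eta,Gamma)),Epsilon).
The clade {Delta, Theta} is supported by Char. 2: its derived state '+' occurs in exactly those taxa and in no other taxon (including the outgroup).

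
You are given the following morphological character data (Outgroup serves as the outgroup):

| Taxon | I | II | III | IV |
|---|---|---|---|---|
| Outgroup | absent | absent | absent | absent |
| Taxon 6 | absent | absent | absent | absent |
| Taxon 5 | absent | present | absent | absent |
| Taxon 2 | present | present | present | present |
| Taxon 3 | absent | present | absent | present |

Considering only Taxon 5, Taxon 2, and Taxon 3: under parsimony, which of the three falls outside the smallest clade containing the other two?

Taxon 5

The outgroup has state 'absent' for every character, so 'present' is the derived state throughout.
I: derived state 'present' in Taxon 2 only — an autapomorphy, so it tells us nothing about relationships among taxa.
II (derived state 'present') is shared by Taxon 2, Taxon 3, and Taxon 5 — a synapomorphy uniting that clade.
III: derived state 'present' in Taxon 2 only — an autapomorphy, so it tells us nothing about relationships among taxa.
IV (derived state 'present') is shared by Taxon 2 and Taxon 3 — a synapomorphy uniting that clade.
Most parsimonious ingroup topology: (Taxon 6,(Taxon 5,(Taxon 2,Taxon 3))).
Taxon 2 and Taxon 3 share a more recent common ancestor with each other than either does with Taxon 5, so Taxon 5 is the least closely related of the three.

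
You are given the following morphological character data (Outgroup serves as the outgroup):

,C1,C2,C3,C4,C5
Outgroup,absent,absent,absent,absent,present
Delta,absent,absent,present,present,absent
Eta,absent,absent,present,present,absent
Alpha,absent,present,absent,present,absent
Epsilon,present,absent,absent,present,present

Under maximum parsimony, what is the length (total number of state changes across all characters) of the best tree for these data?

5

Character polarity is set by the outgroup: the derived state is whichever differs from the outgroup's state, so for C5 the derived state is 'absent', and for the remaining characters it is 'present'.
C1 (derived state 'present') is unique to Epsilon (autapomorphy; uninformative for grouping).
C2 (derived state 'present') is unique to Alpha (autapomorphy; uninformative for grouping).
Only Delta and Eta show the derived state 'present' for C3, supporting them as a clade.
All ingroup taxa share the derived state 'present' for C4; it defines the ingroup but does not resolve relationships within it.
C5: derived state 'absent' in Alpha, Delta, and Eta only — synapomorphy for {Alpha, Delta, Eta}.
Most parsimonious ingroup topology: (((Delta,Eta),Alpha),Epsilon).
Changes per character on this tree: C1: 1; C2: 1; C3: 1; C4: 1; C5: 1.
Total = 5.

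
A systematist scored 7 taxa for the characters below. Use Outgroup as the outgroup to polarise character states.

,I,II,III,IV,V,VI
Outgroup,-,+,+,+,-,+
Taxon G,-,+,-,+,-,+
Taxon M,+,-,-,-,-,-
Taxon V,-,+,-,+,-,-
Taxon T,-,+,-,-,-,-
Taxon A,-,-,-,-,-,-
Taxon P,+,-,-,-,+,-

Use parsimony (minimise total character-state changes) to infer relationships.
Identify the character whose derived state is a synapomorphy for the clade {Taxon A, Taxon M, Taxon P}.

II

Character polarity is set by the outgroup: the derived state is whichever differs from the outgroup's state, so for II, III, IV, VI the derived state is '-', and for the remaining characters it is '+'.
Only Taxon M and Taxon P show the derived state '+' for I, supporting them as a clade.
II: derived state '-' in Taxon A, Taxon M, and Taxon P only — synapomorphy for {Taxon A, Taxon M, Taxon P}.
All ingroup taxa share the derived state '-' for III; it defines the ingroup but does not resolve relationships within it.
Only Taxon A, Taxon M, Taxon P, and Taxon T show the derived state '-' for IV, supporting them as a clade.
V: derived state '+' in Taxon P only — an autapomorphy, so it tells us nothing about relationships among taxa.
VI: derived state '-' in Taxon A, Taxon M, Taxon P, Taxon T, and Taxon V only — synapomorphy for {Taxon A, Taxon M, Taxon P, Taxon T, Taxon V}.
Most parsimonious ingroup topology: (Taxon G,((((Taxon M,Taxon P),Taxon A),Taxon T),Taxon V)).
The clade {Taxon A, Taxon M, Taxon P} is supported by II: its derived state '-' occurs in exactly those taxa and in no other taxon (including the outgroup).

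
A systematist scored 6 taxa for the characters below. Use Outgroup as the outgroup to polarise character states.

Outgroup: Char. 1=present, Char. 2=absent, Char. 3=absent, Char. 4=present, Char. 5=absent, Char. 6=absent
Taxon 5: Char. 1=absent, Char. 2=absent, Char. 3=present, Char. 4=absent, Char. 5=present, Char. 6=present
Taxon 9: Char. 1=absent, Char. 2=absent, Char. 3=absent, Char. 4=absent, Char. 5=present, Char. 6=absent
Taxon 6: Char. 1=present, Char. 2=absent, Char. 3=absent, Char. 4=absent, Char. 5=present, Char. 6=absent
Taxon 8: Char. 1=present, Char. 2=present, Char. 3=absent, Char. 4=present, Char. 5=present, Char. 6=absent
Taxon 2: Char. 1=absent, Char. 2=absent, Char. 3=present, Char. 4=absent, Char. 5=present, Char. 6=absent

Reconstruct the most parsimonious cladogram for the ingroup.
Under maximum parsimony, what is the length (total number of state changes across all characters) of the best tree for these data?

Character polarity is set by the outgroup: the derived state is whichever differs from the outgroup's state, so for Char. 1, Char. 4 the derived state is 'absent', and for the remaining characters it is 'present'.
Only Taxon 2, Taxon 5, and Taxon 9 show the derived state 'absent' for Char. 1, supporting them as a clade.
Char. 2: derived state 'present' in Taxon 8 only — an autapomorphy, so it tells us nothing about relationships among taxa.
Char. 3: derived state 'present' in Taxon 2 and Taxon 5 only — synapomorphy for {Taxon 2, Taxon 5}.
Only Taxon 2, Taxon 5, Taxon 6, and Taxon 9 show the derived state 'absent' for Char. 4, supporting them as a clade.
All ingroup taxa share the derived state 'present' for Char. 5; it defines the ingroup but does not resolve relationships within it.
Char. 6 (derived state 'present') is unique to Taxon 5 (autapomorphy; uninformative for grouping).
Most parsimonious ingroup topology: ((((Taxon 5,Taxon 2),Taxon 9),Taxon 6),Taxon 8).
Changes per character on this tree: Char. 1: 1; Char. 2: 1; Char. 3: 1; Char. 4: 1; Char. 5: 1; Char. 6: 1.
Total = 6.

6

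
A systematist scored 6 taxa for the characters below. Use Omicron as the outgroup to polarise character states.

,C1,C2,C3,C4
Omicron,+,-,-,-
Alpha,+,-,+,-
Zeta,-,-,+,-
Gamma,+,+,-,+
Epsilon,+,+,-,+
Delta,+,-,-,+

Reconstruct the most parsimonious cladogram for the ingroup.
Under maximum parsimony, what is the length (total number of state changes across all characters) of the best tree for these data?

4

Character polarity is set by the outgroup: the derived state is whichever differs from the outgroup's state, so for C1 the derived state is '-', and for the remaining characters it is '+'.
C1: derived state '-' in Zeta only — an autapomorphy, so it tells us nothing about relationships among taxa.
C2: derived state '+' in Epsilon and Gamma only — synapomorphy for {Epsilon, Gamma}.
C3 (derived state '+') is shared by Alpha and Zeta — a synapomorphy uniting that clade.
C4: derived state '+' in Delta, Epsilon, and Gamma only — synapomorphy for {Delta, Epsilon, Gamma}.
Most parsimonious ingroup topology: ((Alpha,Zeta),((Gamma,Epsilon),Delta)).
Changes per character on this tree: C1: 1; C2: 1; C3: 1; C4: 1.
Total = 4.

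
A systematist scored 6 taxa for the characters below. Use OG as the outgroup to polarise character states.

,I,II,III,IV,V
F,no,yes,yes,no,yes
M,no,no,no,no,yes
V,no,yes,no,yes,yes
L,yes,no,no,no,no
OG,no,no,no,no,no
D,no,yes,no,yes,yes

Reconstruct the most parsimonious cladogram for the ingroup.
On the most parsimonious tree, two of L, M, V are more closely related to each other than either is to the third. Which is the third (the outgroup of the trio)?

The outgroup has state 'no' for every character, so 'yes' is the derived state throughout.
I: derived state 'yes' in L only — an autapomorphy, so it tells us nothing about relationships among taxa.
Only D, F, and V show the derived state 'yes' for II, supporting them as a clade.
III: derived state 'yes' in F only — an autapomorphy, so it tells us nothing about relationships among taxa.
Only D and V show the derived state 'yes' for IV, supporting them as a clade.
V: derived state 'yes' in D, F, M, and V only — synapomorphy for {D, F, M, V}.
Most parsimonious ingroup topology: ((((D,V),F),M),L).
V and M share a more recent common ancestor with each other than either does with L, so L is the least closely related of the three.

L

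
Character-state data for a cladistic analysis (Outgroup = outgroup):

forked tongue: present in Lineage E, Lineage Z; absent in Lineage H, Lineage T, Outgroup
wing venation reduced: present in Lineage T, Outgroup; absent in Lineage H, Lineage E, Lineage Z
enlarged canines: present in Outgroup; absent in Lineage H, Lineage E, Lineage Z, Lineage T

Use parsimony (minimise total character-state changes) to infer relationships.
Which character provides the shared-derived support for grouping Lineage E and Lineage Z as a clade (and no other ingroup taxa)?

Character polarity is set by the outgroup: the derived state is whichever differs from the outgroup's state, so for wing venation reduced, enlarged canines the derived state is 'absent', and for the remaining characters it is 'present'.
Only Lineage E and Lineage Z show the derived state 'present' for forked tongue, supporting them as a clade.
wing venation reduced (derived state 'absent') is shared by Lineage E, Lineage H, and Lineage Z — a synapomorphy uniting that clade.
All ingroup taxa share the derived state 'absent' for enlarged canines; it defines the ingroup but does not resolve relationships within it.
Most parsimonious ingroup topology: (((Lineage Z,Lineage E),Lineage H),Lineage T).
The clade {Lineage E, Lineage Z} is supported by forked tongue: its derived state 'present' occurs in exactly those taxa and in no other taxon (including the outgroup).

forked tongue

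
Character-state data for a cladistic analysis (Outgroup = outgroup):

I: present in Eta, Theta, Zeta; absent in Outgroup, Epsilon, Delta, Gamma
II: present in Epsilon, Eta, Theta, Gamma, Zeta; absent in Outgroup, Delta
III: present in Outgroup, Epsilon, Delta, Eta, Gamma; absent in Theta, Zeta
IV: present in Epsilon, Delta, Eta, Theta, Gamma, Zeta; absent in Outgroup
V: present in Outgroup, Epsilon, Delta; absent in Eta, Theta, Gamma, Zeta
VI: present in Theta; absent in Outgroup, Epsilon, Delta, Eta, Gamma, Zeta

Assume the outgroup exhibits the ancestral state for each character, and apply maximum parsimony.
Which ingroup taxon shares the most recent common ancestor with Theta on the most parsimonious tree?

Character polarity is set by the outgroup: the derived state is whichever differs from the outgroup's state, so for III, V the derived state is 'absent', and for the remaining characters it is 'present'.
I: derived state 'present' in Eta, Theta, and Zeta only — synapomorphy for {Eta, Theta, Zeta}.
II: derived state 'present' in Epsilon, Eta, Gamma, Theta, and Zeta only — synapomorphy for {Epsilon, Eta, Gamma, Theta, Zeta}.
Only Theta and Zeta show the derived state 'absent' for III, supporting them as a clade.
All ingroup taxa share the derived state 'present' for IV; it defines the ingroup but does not resolve relationships within it.
V: derived state 'absent' in Eta, Gamma, Theta, and Zeta only — synapomorphy for {Eta, Gamma, Theta, Zeta}.
VI (derived state 'present') is unique to Theta (autapomorphy; uninformative for grouping).
Most parsimonious ingroup topology: ((Epsilon,((Eta,(Theta,Zeta)),Gamma)),Delta).
Theta and Zeta form a cherry on this tree, so they are sister taxa.

Zeta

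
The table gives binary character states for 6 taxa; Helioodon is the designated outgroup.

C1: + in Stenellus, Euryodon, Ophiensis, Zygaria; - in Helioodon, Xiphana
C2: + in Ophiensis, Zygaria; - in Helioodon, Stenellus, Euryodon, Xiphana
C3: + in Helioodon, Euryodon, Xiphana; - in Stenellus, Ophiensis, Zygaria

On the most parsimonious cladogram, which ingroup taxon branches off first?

Xiphana

Character polarity is set by the outgroup: the derived state is whichever differs from the outgroup's state, so for C3 the derived state is '-', and for the remaining characters it is '+'.
C1 (derived state '+') is shared by Euryodon, Ophiensis, Stenellus, and Zygaria — a synapomorphy uniting that clade.
C2 (derived state '+') is shared by Ophiensis and Zygaria — a synapomorphy uniting that clade.
C3 (derived state '-') is shared by Ophiensis, Stenellus, and Zygaria — a synapomorphy uniting that clade.
Most parsimonious ingroup topology: (((Stenellus,(Ophiensis,Zygaria)),Euryodon),Xiphana).
Xiphana is sister to the clade containing all other ingroup taxa, so it is the earliest-diverging (most basal) ingroup lineage.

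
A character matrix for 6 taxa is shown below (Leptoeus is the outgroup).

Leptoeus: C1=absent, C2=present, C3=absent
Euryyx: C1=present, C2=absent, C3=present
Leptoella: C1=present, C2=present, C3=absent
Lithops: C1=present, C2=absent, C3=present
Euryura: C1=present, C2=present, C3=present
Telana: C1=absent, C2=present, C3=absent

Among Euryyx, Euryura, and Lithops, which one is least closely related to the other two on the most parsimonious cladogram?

Euryura

Character polarity is set by the outgroup: the derived state is whichever differs from the outgroup's state, so for C2 the derived state is 'absent', and for the remaining characters it is 'present'.
C1: derived state 'present' in Euryura, Euryyx, Leptoella, and Lithops only — synapomorphy for {Euryura, Euryyx, Leptoella, Lithops}.
C2 (derived state 'absent') is shared by Euryyx and Lithops — a synapomorphy uniting that clade.
C3: derived state 'present' in Euryura, Euryyx, and Lithops only — synapomorphy for {Euryura, Euryyx, Lithops}.
Most parsimonious ingroup topology: ((((Euryyx,Lithops),Euryura),Leptoella),Telana).
Lithops and Euryyx share a more recent common ancestor with each other than either does with Euryura, so Euryura is the least closely related of the three.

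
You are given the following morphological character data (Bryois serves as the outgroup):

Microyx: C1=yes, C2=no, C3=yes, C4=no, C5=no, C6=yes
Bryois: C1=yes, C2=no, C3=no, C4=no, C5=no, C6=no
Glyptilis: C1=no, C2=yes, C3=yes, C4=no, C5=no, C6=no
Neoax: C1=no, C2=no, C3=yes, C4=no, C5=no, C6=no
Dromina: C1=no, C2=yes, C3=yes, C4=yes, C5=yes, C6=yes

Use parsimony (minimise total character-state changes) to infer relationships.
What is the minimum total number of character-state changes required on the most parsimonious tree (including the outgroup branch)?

7

Character polarity is set by the outgroup: the derived state is whichever differs from the outgroup's state, so for C1 the derived state is 'no', and for the remaining characters it is 'yes'.
Only Dromina, Glyptilis, and Neoax show the derived state 'no' for C1, supporting them as a clade.
Only Dromina and Glyptilis show the derived state 'yes' for C2, supporting them as a clade.
C3 (derived state 'yes') is shared by all ingroup taxa — unites the whole ingroup.
C4 (derived state 'yes') is unique to Dromina (autapomorphy; uninformative for grouping).
C5 (derived state 'yes') is unique to Dromina (autapomorphy; uninformative for grouping).
C6 (state 'yes') occurs in Dromina and Microyx but conflicts with the nesting implied by the other characters — most parsimoniously interpreted as homoplasy.
Most parsimonious ingroup topology: (((Glyptilis,Dromina),Neoax),Microyx).
Changes per character on this tree: C1: 1; C2: 1; C3: 1; C4: 1; C5: 1; C6: 2.
Total = 7.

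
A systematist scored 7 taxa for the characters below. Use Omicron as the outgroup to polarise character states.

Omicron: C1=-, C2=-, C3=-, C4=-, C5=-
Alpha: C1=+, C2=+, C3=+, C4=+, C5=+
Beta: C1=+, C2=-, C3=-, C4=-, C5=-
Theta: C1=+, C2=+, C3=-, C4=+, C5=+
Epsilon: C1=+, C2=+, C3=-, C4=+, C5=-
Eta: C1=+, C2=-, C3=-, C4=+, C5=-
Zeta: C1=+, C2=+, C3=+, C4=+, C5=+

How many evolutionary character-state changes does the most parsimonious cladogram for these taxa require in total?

The outgroup has state '-' for every character, so '+' is the derived state throughout.
C1 (derived state '+') is shared by all ingroup taxa — unites the whole ingroup.
Only Alpha, Epsilon, Theta, and Zeta show the derived state '+' for C2, supporting them as a clade.
C3 (derived state '+') is shared by Alpha and Zeta — a synapomorphy uniting that clade.
C4: derived state '+' in Alpha, Epsilon, Eta, Theta, and Zeta only — synapomorphy for {Alpha, Epsilon, Eta, Theta, Zeta}.
C5 (derived state '+') is shared by Alpha, Theta, and Zeta — a synapomorphy uniting that clade.
Most parsimonious ingroup topology: (((((Alpha,Zeta),Theta),Epsilon),Eta),Beta).
Changes per character on this tree: C1: 1; C2: 1; C3: 1; C4: 1; C5: 1.
Total = 5.

5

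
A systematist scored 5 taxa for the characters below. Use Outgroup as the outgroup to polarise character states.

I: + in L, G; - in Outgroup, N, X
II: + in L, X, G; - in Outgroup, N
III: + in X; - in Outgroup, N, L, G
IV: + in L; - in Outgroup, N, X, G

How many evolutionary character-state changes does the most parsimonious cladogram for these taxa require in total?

4

The outgroup has state '-' for every character, so '+' is the derived state throughout.
I (derived state '+') is shared by G and L — a synapomorphy uniting that clade.
II (derived state '+') is shared by G, L, and X — a synapomorphy uniting that clade.
III (derived state '+') is unique to X (autapomorphy; uninformative for grouping).
IV: derived state '+' in L only — an autapomorphy, so it tells us nothing about relationships among taxa.
Most parsimonious ingroup topology: (N,((L,G),X)).
Changes per character on this tree: I: 1; II: 1; III: 1; IV: 1.
Total = 4.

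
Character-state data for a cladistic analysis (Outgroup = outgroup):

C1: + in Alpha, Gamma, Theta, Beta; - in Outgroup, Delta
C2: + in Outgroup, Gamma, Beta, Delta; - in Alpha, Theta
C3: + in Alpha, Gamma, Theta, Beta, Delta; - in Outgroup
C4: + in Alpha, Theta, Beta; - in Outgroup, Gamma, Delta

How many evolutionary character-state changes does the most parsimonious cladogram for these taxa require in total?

Character polarity is set by the outgroup: the derived state is whichever differs from the outgroup's state, so for C2 the derived state is '-', and for the remaining characters it is '+'.
Only Alpha, Beta, Gamma, and Theta show the derived state '+' for C1, supporting them as a clade.
C2 (derived state '-') is shared by Alpha and Theta — a synapomorphy uniting that clade.
C3 (derived state '+') is shared by all ingroup taxa — unites the whole ingroup.
Only Alpha, Beta, and Theta show the derived state '+' for C4, supporting them as a clade.
Most parsimonious ingroup topology: (Delta,(((Theta,Alpha),Beta),Gamma)).
Changes per character on this tree: C1: 1; C2: 1; C3: 1; C4: 1.
Total = 4.

4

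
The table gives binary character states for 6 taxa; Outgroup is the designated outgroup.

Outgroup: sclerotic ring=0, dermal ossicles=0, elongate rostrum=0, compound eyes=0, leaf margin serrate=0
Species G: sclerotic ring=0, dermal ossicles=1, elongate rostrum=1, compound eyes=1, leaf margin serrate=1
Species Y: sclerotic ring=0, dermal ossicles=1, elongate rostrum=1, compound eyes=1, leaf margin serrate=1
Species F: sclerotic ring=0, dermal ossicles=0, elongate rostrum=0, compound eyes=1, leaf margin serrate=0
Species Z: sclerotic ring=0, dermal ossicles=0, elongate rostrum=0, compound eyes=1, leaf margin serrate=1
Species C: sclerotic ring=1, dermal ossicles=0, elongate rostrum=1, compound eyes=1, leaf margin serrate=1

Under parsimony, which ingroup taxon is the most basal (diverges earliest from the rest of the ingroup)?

Species F

The outgroup has state '0' for every character, so '1' is the derived state throughout.
sclerotic ring (derived state '1') is unique to Species C (autapomorphy; uninformative for grouping).
dermal ossicles (derived state '1') is shared by Species G and Species Y — a synapomorphy uniting that clade.
elongate rostrum (derived state '1') is shared by Species C, Species G, and Species Y — a synapomorphy uniting that clade.
All ingroup taxa share the derived state '1' for compound eyes; it defines the ingroup but does not resolve relationships within it.
leaf margin serrate: derived state '1' in Species C, Species G, Species Y, and Species Z only — synapomorphy for {Species C, Species G, Species Y, Species Z}.
Most parsimonious ingroup topology: (((Species C,(Species Y,Species G)),Species Z),Species F).
Species F is sister to the clade containing all other ingroup taxa, so it is the earliest-diverging (most basal) ingroup lineage.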